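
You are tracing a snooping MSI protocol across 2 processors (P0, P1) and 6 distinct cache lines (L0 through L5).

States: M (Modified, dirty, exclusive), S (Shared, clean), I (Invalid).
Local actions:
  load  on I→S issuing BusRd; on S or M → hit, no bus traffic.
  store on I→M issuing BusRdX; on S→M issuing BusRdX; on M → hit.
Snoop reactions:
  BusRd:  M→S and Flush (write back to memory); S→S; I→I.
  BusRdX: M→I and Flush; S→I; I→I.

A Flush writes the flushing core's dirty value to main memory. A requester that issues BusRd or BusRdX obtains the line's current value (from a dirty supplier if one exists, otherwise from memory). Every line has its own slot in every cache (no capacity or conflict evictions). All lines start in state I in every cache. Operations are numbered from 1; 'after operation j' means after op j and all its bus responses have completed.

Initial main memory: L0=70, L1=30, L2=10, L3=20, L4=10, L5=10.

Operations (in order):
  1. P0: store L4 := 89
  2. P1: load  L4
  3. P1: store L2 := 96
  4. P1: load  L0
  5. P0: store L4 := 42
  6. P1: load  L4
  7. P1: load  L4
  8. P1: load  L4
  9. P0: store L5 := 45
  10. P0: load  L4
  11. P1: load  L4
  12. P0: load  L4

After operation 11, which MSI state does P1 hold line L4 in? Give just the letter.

[1] P0: store L4 := 89 | P0:M(89), P1:I | bus: BusRdX
[2] P1: load  L4 | P0:S(89), P1:S(89) | bus: BusRd,Flush
[3] P1: store L2 := 96 | P0:I, P1:M(96) | bus: BusRdX
[4] P1: load  L0 | P0:I, P1:S(70) | bus: BusRd
[5] P0: store L4 := 42 | P0:M(42), P1:I | bus: BusRdX
[6] P1: load  L4 | P0:S(42), P1:S(42) | bus: BusRd,Flush
[7] P1: load  L4 | P0:S(42), P1:S(42) | bus: none
[8] P1: load  L4 | P0:S(42), P1:S(42) | bus: none
[9] P0: store L5 := 45 | P0:M(45), P1:I | bus: BusRdX
[10] P0: load  L4 | P0:S(42), P1:S(42) | bus: none
[11] P1: load  L4 | P0:S(42), P1:S(42) | bus: none
[12] P0: load  L4 | P0:S(42), P1:S(42) | bus: none

state = S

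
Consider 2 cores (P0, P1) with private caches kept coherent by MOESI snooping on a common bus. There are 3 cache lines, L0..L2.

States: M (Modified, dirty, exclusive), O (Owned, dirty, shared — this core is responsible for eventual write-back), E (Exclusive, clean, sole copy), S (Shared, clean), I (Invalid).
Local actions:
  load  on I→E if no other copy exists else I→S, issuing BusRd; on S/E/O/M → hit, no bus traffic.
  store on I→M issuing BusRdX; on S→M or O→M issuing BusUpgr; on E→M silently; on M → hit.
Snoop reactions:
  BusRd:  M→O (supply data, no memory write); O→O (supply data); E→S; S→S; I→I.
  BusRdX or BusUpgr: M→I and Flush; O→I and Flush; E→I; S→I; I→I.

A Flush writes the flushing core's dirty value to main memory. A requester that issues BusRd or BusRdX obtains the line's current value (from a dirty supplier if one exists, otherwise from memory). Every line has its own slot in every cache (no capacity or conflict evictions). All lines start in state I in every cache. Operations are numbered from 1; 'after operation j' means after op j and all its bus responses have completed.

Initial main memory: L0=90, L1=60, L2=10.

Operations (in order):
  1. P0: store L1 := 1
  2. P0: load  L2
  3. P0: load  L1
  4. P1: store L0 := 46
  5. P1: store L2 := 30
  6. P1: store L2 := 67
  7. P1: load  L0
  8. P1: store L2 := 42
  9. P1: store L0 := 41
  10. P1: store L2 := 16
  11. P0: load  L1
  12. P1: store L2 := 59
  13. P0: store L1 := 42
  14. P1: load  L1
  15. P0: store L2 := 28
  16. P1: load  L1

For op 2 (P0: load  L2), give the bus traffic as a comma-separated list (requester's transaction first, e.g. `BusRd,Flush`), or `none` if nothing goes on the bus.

1. P0: store L1 := 1  bus=[BusRdX]  L1: P0=M P1=I  mem[L1]=60
2. P0: load  L2  bus=[BusRd]  L2: P0=E P1=I  mem[L2]=10
3. P0: load  L1  bus=[-]  L1: P0=M P1=I  mem[L1]=60
4. P1: store L0 := 46  bus=[BusRdX]  L0: P0=I P1=M  mem[L0]=90
5. P1: store L2 := 30  bus=[BusRdX]  L2: P0=I P1=M  mem[L2]=10
6. P1: store L2 := 67  bus=[-]  L2: P0=I P1=M  mem[L2]=10
7. P1: load  L0  bus=[-]  L0: P0=I P1=M  mem[L0]=90
8. P1: store L2 := 42  bus=[-]  L2: P0=I P1=M  mem[L2]=10
9. P1: store L0 := 41  bus=[-]  L0: P0=I P1=M  mem[L0]=90
10. P1: store L2 := 16  bus=[-]  L2: P0=I P1=M  mem[L2]=10
11. P0: load  L1  bus=[-]  L1: P0=M P1=I  mem[L1]=60
12. P1: store L2 := 59  bus=[-]  L2: P0=I P1=M  mem[L2]=10
13. P0: store L1 := 42  bus=[-]  L1: P0=M P1=I  mem[L1]=60
14. P1: load  L1  bus=[BusRd]  L1: P0=O P1=S  mem[L1]=60
15. P0: store L2 := 28  bus=[BusRdX,Flush]  L2: P0=M P1=I  mem[L2]=59
16. P1: load  L1  bus=[-]  L1: P0=O P1=S  mem[L1]=60

bus = BusRd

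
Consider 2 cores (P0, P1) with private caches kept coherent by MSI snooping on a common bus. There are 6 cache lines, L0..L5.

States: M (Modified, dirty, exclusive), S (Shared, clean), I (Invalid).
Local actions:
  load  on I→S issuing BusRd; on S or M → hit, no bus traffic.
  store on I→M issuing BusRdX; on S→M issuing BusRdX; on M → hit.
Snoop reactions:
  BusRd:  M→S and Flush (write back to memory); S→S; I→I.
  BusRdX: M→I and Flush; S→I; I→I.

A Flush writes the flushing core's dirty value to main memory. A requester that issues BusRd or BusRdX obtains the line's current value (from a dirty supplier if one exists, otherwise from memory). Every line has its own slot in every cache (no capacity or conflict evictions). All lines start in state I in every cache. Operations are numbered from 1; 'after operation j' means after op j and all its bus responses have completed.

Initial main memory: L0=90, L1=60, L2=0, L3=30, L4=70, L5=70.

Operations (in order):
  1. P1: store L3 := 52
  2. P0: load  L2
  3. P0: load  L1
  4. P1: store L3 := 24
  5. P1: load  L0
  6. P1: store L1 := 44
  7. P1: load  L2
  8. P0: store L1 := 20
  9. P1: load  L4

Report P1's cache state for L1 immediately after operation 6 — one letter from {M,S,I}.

[1] P1: store L3 := 52 | P0:I, P1:M(52) | bus: BusRdX
[2] P0: load  L2 | P0:S(0), P1:I | bus: BusRd
[3] P0: load  L1 | P0:S(60), P1:I | bus: BusRd
[4] P1: store L3 := 24 | P0:I, P1:M(24) | bus: none
[5] P1: load  L0 | P0:I, P1:S(90) | bus: BusRd
[6] P1: store L1 := 44 | P0:I, P1:M(44) | bus: BusRdX
[7] P1: load  L2 | P0:S(0), P1:S(0) | bus: BusRd
[8] P0: store L1 := 20 | P0:M(20), P1:I | bus: BusRdX,Flush
[9] P1: load  L4 | P0:I, P1:S(70) | bus: BusRd

state = M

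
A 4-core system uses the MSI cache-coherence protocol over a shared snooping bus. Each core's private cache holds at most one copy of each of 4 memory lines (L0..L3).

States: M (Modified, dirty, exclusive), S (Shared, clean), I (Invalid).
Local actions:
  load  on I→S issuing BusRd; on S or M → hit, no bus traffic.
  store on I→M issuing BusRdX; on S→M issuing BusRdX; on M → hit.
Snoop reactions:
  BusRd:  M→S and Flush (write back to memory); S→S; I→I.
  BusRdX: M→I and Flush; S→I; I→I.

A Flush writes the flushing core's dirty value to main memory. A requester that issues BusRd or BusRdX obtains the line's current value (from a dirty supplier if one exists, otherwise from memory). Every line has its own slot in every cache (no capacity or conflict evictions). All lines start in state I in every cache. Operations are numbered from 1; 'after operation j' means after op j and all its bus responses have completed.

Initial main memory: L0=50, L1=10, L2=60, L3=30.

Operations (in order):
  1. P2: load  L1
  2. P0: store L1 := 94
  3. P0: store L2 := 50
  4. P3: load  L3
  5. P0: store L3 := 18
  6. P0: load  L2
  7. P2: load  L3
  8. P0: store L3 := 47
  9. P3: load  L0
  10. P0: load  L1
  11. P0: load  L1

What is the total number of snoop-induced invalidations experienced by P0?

invalidations = 0

[1] P2: load  L1 | P0:I, P1:I, P2:S(10), P3:I | bus: BusRd
[2] P0: store L1 := 94 | P0:M(94), P1:I, P2:I, P3:I | bus: BusRdX
[3] P0: store L2 := 50 | P0:M(50), P1:I, P2:I, P3:I | bus: BusRdX
[4] P3: load  L3 | P0:I, P1:I, P2:I, P3:S(30) | bus: BusRd
[5] P0: store L3 := 18 | P0:M(18), P1:I, P2:I, P3:I | bus: BusRdX
[6] P0: load  L2 | P0:M(50), P1:I, P2:I, P3:I | bus: none
[7] P2: load  L3 | P0:S(18), P1:I, P2:S(18), P3:I | bus: BusRd,Flush
[8] P0: store L3 := 47 | P0:M(47), P1:I, P2:I, P3:I | bus: BusRdX
[9] P3: load  L0 | P0:I, P1:I, P2:I, P3:S(50) | bus: BusRd
[10] P0: load  L1 | P0:M(94), P1:I, P2:I, P3:I | bus: none
[11] P0: load  L1 | P0:M(94), P1:I, P2:I, P3:I | bus: none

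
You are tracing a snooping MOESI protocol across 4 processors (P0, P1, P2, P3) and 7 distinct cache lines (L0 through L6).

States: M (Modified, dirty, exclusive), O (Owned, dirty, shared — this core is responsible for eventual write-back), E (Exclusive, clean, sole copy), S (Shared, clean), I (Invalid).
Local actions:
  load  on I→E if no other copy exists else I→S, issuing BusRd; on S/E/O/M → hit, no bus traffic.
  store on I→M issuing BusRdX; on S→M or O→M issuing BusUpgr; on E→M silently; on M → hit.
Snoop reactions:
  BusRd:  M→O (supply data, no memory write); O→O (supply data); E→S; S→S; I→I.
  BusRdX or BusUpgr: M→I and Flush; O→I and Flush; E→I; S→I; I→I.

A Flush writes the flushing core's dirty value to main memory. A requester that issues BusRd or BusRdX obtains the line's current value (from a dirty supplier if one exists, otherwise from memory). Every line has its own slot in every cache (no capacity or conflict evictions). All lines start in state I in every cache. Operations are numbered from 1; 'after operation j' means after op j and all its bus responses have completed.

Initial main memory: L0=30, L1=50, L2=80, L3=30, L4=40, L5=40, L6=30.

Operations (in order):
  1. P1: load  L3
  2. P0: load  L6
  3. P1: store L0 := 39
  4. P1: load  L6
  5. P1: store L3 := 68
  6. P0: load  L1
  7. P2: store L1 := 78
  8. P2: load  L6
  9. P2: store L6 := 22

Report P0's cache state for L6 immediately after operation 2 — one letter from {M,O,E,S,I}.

state = E

1. P1: load  L3  bus=[BusRd]  L3: P0=I P1=E P2=I P3=I  mem[L3]=30
2. P0: load  L6  bus=[BusRd]  L6: P0=E P1=I P2=I P3=I  mem[L6]=30
3. P1: store L0 := 39  bus=[BusRdX]  L0: P0=I P1=M P2=I P3=I  mem[L0]=30
4. P1: load  L6  bus=[BusRd]  L6: P0=S P1=S P2=I P3=I  mem[L6]=30
5. P1: store L3 := 68  bus=[-]  L3: P0=I P1=M P2=I P3=I  mem[L3]=30
6. P0: load  L1  bus=[BusRd]  L1: P0=E P1=I P2=I P3=I  mem[L1]=50
7. P2: store L1 := 78  bus=[BusRdX]  L1: P0=I P1=I P2=M P3=I  mem[L1]=50
8. P2: load  L6  bus=[BusRd]  L6: P0=S P1=S P2=S P3=I  mem[L6]=30
9. P2: store L6 := 22  bus=[BusUpgr]  L6: P0=I P1=I P2=M P3=I  mem[L6]=30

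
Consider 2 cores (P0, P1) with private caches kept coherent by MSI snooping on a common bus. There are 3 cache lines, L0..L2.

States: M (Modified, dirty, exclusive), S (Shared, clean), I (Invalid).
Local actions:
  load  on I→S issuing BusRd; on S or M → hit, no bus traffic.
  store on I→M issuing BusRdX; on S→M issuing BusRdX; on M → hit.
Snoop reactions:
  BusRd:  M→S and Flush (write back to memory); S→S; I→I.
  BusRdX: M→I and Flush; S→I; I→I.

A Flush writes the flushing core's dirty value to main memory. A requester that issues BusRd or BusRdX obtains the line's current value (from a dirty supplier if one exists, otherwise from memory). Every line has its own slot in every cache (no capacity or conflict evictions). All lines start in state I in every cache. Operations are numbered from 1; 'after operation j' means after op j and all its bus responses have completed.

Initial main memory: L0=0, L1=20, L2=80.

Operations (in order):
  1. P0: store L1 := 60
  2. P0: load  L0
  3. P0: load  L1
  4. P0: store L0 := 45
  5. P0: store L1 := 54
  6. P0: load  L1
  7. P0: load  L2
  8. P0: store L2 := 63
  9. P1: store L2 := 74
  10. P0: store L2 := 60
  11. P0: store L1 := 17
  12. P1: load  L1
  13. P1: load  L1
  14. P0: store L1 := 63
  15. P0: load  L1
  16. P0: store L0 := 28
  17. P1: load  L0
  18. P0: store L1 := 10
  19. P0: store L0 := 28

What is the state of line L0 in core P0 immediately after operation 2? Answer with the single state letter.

state = S

step 1: P0: store L1 := 60  ⟶  MI  (L1)  txn=BusRdX  M[L1]=20
step 2: P0: load  L0  ⟶  SI  (L0)  txn=BusRd  M[L0]=0
step 3: P0: load  L1  ⟶  MI  (L1)  txn=∅  M[L1]=20
step 4: P0: store L0 := 45  ⟶  MI  (L0)  txn=BusRdX  M[L0]=0
step 5: P0: store L1 := 54  ⟶  MI  (L1)  txn=∅  M[L1]=20
step 6: P0: load  L1  ⟶  MI  (L1)  txn=∅  M[L1]=20
step 7: P0: load  L2  ⟶  SI  (L2)  txn=BusRd  M[L2]=80
step 8: P0: store L2 := 63  ⟶  MI  (L2)  txn=BusRdX  M[L2]=80
step 9: P1: store L2 := 74  ⟶  IM  (L2)  txn=BusRdX+Flush  M[L2]=63
step 10: P0: store L2 := 60  ⟶  MI  (L2)  txn=BusRdX+Flush  M[L2]=74
step 11: P0: store L1 := 17  ⟶  MI  (L1)  txn=∅  M[L1]=20
step 12: P1: load  L1  ⟶  SS  (L1)  txn=BusRd+Flush  M[L1]=17
step 13: P1: load  L1  ⟶  SS  (L1)  txn=∅  M[L1]=17
step 14: P0: store L1 := 63  ⟶  MI  (L1)  txn=BusRdX  M[L1]=17
step 15: P0: load  L1  ⟶  MI  (L1)  txn=∅  M[L1]=17
step 16: P0: store L0 := 28  ⟶  MI  (L0)  txn=∅  M[L0]=0
step 17: P1: load  L0  ⟶  SS  (L0)  txn=BusRd+Flush  M[L0]=28
step 18: P0: store L1 := 10  ⟶  MI  (L1)  txn=∅  M[L1]=17
step 19: P0: store L0 := 28  ⟶  MI  (L0)  txn=BusRdX  M[L0]=28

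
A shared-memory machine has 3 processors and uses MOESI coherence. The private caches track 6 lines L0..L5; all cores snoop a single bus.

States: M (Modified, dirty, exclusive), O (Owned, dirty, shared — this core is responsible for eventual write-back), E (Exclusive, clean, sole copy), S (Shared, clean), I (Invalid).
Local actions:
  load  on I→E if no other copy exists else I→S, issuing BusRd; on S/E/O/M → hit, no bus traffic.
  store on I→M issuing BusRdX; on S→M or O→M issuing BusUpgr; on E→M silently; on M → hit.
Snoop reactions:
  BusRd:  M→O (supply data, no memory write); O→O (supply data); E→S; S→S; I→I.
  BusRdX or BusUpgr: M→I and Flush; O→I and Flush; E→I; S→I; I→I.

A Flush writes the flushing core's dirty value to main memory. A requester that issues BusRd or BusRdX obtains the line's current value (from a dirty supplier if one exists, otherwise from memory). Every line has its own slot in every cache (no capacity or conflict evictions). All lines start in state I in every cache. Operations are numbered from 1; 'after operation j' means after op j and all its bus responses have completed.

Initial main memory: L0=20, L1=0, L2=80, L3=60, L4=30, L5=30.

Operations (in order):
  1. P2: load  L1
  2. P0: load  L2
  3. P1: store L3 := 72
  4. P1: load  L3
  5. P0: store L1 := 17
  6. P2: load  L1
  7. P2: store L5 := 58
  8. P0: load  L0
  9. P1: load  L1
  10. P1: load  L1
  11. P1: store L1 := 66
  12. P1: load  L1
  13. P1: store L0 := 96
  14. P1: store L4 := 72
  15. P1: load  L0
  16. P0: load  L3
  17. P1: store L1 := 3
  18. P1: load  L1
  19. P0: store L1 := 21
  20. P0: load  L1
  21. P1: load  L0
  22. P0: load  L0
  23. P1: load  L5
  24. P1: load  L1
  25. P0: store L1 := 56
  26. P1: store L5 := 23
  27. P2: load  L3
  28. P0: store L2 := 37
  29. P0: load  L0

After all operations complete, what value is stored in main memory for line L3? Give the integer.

memory[L3] = 60

1. P2: load  L1  bus=[BusRd]  L1: P0=I P1=I P2=E  mem[L1]=0
2. P0: load  L2  bus=[BusRd]  L2: P0=E P1=I P2=I  mem[L2]=80
3. P1: store L3 := 72  bus=[BusRdX]  L3: P0=I P1=M P2=I  mem[L3]=60
4. P1: load  L3  bus=[-]  L3: P0=I P1=M P2=I  mem[L3]=60
5. P0: store L1 := 17  bus=[BusRdX]  L1: P0=M P1=I P2=I  mem[L1]=0
6. P2: load  L1  bus=[BusRd]  L1: P0=O P1=I P2=S  mem[L1]=0
7. P2: store L5 := 58  bus=[BusRdX]  L5: P0=I P1=I P2=M  mem[L5]=30
8. P0: load  L0  bus=[BusRd]  L0: P0=E P1=I P2=I  mem[L0]=20
9. P1: load  L1  bus=[BusRd]  L1: P0=O P1=S P2=S  mem[L1]=0
10. P1: load  L1  bus=[-]  L1: P0=O P1=S P2=S  mem[L1]=0
11. P1: store L1 := 66  bus=[BusUpgr,Flush]  L1: P0=I P1=M P2=I  mem[L1]=17
12. P1: load  L1  bus=[-]  L1: P0=I P1=M P2=I  mem[L1]=17
13. P1: store L0 := 96  bus=[BusRdX]  L0: P0=I P1=M P2=I  mem[L0]=20
14. P1: store L4 := 72  bus=[BusRdX]  L4: P0=I P1=M P2=I  mem[L4]=30
15. P1: load  L0  bus=[-]  L0: P0=I P1=M P2=I  mem[L0]=20
16. P0: load  L3  bus=[BusRd]  L3: P0=S P1=O P2=I  mem[L3]=60
17. P1: store L1 := 3  bus=[-]  L1: P0=I P1=M P2=I  mem[L1]=17
18. P1: load  L1  bus=[-]  L1: P0=I P1=M P2=I  mem[L1]=17
19. P0: store L1 := 21  bus=[BusRdX,Flush]  L1: P0=M P1=I P2=I  mem[L1]=3
20. P0: load  L1  bus=[-]  L1: P0=M P1=I P2=I  mem[L1]=3
21. P1: load  L0  bus=[-]  L0: P0=I P1=M P2=I  mem[L0]=20
22. P0: load  L0  bus=[BusRd]  L0: P0=S P1=O P2=I  mem[L0]=20
23. P1: load  L5  bus=[BusRd]  L5: P0=I P1=S P2=O  mem[L5]=30
24. P1: load  L1  bus=[BusRd]  L1: P0=O P1=S P2=I  mem[L1]=3
25. P0: store L1 := 56  bus=[BusUpgr]  L1: P0=M P1=I P2=I  mem[L1]=3
26. P1: store L5 := 23  bus=[BusUpgr,Flush]  L5: P0=I P1=M P2=I  mem[L5]=58
27. P2: load  L3  bus=[BusRd]  L3: P0=S P1=O P2=S  mem[L3]=60
28. P0: store L2 := 37  bus=[-]  L2: P0=M P1=I P2=I  mem[L2]=80
29. P0: load  L0  bus=[-]  L0: P0=S P1=O P2=I  mem[L0]=20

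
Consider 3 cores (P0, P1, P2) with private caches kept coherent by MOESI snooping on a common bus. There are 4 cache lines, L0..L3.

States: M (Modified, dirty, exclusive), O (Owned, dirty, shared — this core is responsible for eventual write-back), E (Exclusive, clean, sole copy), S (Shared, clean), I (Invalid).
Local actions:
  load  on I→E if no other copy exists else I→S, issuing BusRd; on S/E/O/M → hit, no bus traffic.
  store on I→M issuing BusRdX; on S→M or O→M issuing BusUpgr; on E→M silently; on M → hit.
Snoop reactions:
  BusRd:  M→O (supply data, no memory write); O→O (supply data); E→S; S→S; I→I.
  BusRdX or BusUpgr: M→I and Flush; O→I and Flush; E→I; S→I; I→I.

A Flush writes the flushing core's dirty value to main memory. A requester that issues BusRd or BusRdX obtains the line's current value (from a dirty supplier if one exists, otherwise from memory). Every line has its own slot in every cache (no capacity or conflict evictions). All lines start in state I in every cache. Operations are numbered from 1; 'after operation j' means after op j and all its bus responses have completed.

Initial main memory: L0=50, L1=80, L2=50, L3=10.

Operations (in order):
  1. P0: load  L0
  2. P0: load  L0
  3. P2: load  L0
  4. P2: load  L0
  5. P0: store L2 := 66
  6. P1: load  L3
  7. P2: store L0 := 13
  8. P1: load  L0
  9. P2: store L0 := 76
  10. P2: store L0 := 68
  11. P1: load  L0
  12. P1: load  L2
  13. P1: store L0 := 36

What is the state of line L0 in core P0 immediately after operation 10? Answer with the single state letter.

state = I

  op1 P0: load  L0 → E/I/I on L0; bus BusRd; mem=50
  op2 P0: load  L0 → E/I/I on L0; bus (none); mem=50
  op3 P2: load  L0 → S/I/S on L0; bus BusRd; mem=50
  op4 P2: load  L0 → S/I/S on L0; bus (none); mem=50
  op5 P0: store L2 := 66 → M/I/I on L2; bus BusRdX; mem=50
  op6 P1: load  L3 → I/E/I on L3; bus BusRd; mem=10
  op7 P2: store L0 := 13 → I/I/M on L0; bus BusUpgr; mem=50
  op8 P1: load  L0 → I/S/O on L0; bus BusRd; mem=50
  op9 P2: store L0 := 76 → I/I/M on L0; bus BusUpgr; mem=50
  op10 P2: store L0 := 68 → I/I/M on L0; bus (none); mem=50
  op11 P1: load  L0 → I/S/O on L0; bus BusRd; mem=50
  op12 P1: load  L2 → O/S/I on L2; bus BusRd; mem=50
  op13 P1: store L0 := 36 → I/M/I on L0; bus BusUpgr Flush; mem=68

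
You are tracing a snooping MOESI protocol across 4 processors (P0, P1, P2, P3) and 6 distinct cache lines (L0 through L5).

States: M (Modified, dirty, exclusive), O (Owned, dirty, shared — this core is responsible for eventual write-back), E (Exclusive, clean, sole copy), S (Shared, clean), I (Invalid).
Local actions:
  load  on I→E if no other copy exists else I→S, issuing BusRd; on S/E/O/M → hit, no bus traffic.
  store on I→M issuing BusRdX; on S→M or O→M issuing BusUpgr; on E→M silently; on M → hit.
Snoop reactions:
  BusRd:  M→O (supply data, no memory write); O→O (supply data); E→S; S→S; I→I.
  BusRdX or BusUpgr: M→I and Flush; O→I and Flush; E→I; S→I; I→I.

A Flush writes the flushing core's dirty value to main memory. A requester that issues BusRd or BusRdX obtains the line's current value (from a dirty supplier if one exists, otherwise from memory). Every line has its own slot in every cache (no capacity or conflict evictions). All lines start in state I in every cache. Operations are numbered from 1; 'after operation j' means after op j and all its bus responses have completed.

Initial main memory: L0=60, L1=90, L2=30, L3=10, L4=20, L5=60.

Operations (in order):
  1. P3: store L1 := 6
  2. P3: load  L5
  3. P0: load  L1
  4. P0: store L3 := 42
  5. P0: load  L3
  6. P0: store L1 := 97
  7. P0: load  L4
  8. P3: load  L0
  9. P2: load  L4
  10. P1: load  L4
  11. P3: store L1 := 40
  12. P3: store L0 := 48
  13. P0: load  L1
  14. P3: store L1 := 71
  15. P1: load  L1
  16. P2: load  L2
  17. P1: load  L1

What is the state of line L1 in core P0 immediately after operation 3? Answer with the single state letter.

[1] P3: store L1 := 6 | P0:I, P1:I, P2:I, P3:M(6) | bus: BusRdX
[2] P3: load  L5 | P0:I, P1:I, P2:I, P3:E(60) | bus: BusRd
[3] P0: load  L1 | P0:S(6), P1:I, P2:I, P3:O(6) | bus: BusRd
[4] P0: store L3 := 42 | P0:M(42), P1:I, P2:I, P3:I | bus: BusRdX
[5] P0: load  L3 | P0:M(42), P1:I, P2:I, P3:I | bus: none
[6] P0: store L1 := 97 | P0:M(97), P1:I, P2:I, P3:I | bus: BusUpgr,Flush
[7] P0: load  L4 | P0:E(20), P1:I, P2:I, P3:I | bus: BusRd
[8] P3: load  L0 | P0:I, P1:I, P2:I, P3:E(60) | bus: BusRd
[9] P2: load  L4 | P0:S(20), P1:I, P2:S(20), P3:I | bus: BusRd
[10] P1: load  L4 | P0:S(20), P1:S(20), P2:S(20), P3:I | bus: BusRd
[11] P3: store L1 := 40 | P0:I, P1:I, P2:I, P3:M(40) | bus: BusRdX,Flush
[12] P3: store L0 := 48 | P0:I, P1:I, P2:I, P3:M(48) | bus: none
[13] P0: load  L1 | P0:S(40), P1:I, P2:I, P3:O(40) | bus: BusRd
[14] P3: store L1 := 71 | P0:I, P1:I, P2:I, P3:M(71) | bus: BusUpgr
[15] P1: load  L1 | P0:I, P1:S(71), P2:I, P3:O(71) | bus: BusRd
[16] P2: load  L2 | P0:I, P1:I, P2:E(30), P3:I | bus: BusRd
[17] P1: load  L1 | P0:I, P1:S(71), P2:I, P3:O(71) | bus: none

state = S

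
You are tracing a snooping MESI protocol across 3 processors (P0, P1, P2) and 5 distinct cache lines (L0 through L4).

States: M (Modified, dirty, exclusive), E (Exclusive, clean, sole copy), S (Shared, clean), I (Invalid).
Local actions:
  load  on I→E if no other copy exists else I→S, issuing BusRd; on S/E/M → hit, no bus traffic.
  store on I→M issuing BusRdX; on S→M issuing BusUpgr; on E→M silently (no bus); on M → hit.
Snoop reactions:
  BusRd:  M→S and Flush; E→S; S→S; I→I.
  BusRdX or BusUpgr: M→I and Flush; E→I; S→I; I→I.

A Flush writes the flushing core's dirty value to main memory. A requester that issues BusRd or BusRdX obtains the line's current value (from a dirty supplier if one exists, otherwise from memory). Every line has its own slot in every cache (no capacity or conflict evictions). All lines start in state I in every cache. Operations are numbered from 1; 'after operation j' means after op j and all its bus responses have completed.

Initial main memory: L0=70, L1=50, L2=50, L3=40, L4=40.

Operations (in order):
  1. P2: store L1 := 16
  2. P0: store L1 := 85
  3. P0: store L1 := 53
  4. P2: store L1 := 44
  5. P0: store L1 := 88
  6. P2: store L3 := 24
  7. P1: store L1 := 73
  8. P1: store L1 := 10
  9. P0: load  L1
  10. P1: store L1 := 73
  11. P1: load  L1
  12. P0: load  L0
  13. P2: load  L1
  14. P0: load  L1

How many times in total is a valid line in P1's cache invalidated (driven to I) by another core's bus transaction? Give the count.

invalidations = 0

[1] P2: store L1 := 16 | P0:I, P1:I, P2:M(16) | bus: BusRdX
[2] P0: store L1 := 85 | P0:M(85), P1:I, P2:I | bus: BusRdX,Flush
[3] P0: store L1 := 53 | P0:M(53), P1:I, P2:I | bus: none
[4] P2: store L1 := 44 | P0:I, P1:I, P2:M(44) | bus: BusRdX,Flush
[5] P0: store L1 := 88 | P0:M(88), P1:I, P2:I | bus: BusRdX,Flush
[6] P2: store L3 := 24 | P0:I, P1:I, P2:M(24) | bus: BusRdX
[7] P1: store L1 := 73 | P0:I, P1:M(73), P2:I | bus: BusRdX,Flush
[8] P1: store L1 := 10 | P0:I, P1:M(10), P2:I | bus: none
[9] P0: load  L1 | P0:S(10), P1:S(10), P2:I | bus: BusRd,Flush
[10] P1: store L1 := 73 | P0:I, P1:M(73), P2:I | bus: BusUpgr
[11] P1: load  L1 | P0:I, P1:M(73), P2:I | bus: none
[12] P0: load  L0 | P0:E(70), P1:I, P2:I | bus: BusRd
[13] P2: load  L1 | P0:I, P1:S(73), P2:S(73) | bus: BusRd,Flush
[14] P0: load  L1 | P0:S(73), P1:S(73), P2:S(73) | bus: BusRd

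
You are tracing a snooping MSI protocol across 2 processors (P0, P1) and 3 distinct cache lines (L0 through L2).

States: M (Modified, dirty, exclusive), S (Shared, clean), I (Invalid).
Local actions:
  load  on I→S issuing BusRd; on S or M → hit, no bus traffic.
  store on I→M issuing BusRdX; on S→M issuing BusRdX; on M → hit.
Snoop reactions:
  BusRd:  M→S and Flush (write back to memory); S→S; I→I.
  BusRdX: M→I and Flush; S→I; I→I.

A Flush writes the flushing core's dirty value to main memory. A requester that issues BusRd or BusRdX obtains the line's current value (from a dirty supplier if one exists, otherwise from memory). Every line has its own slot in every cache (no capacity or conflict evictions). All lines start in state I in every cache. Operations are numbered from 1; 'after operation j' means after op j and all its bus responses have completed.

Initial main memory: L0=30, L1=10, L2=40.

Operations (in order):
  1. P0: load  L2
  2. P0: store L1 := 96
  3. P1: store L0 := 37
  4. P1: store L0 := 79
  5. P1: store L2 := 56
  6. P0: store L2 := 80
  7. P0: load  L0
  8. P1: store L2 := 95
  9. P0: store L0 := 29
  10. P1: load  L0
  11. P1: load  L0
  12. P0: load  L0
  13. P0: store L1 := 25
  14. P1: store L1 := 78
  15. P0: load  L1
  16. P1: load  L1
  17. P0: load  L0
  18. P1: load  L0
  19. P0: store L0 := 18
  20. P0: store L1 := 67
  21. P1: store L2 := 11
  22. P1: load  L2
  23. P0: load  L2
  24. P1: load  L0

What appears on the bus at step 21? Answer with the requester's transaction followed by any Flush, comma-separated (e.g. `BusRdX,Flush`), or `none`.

bus = none

step 1: P0: load  L2  ⟶  SI  (L2)  txn=BusRd  M[L2]=40
step 2: P0: store L1 := 96  ⟶  MI  (L1)  txn=BusRdX  M[L1]=10
step 3: P1: store L0 := 37  ⟶  IM  (L0)  txn=BusRdX  M[L0]=30
step 4: P1: store L0 := 79  ⟶  IM  (L0)  txn=∅  M[L0]=30
step 5: P1: store L2 := 56  ⟶  IM  (L2)  txn=BusRdX  M[L2]=40
step 6: P0: store L2 := 80  ⟶  MI  (L2)  txn=BusRdX+Flush  M[L2]=56
step 7: P0: load  L0  ⟶  SS  (L0)  txn=BusRd+Flush  M[L0]=79
step 8: P1: store L2 := 95  ⟶  IM  (L2)  txn=BusRdX+Flush  M[L2]=80
step 9: P0: store L0 := 29  ⟶  MI  (L0)  txn=BusRdX  M[L0]=79
step 10: P1: load  L0  ⟶  SS  (L0)  txn=BusRd+Flush  M[L0]=29
step 11: P1: load  L0  ⟶  SS  (L0)  txn=∅  M[L0]=29
step 12: P0: load  L0  ⟶  SS  (L0)  txn=∅  M[L0]=29
step 13: P0: store L1 := 25  ⟶  MI  (L1)  txn=∅  M[L1]=10
step 14: P1: store L1 := 78  ⟶  IM  (L1)  txn=BusRdX+Flush  M[L1]=25
step 15: P0: load  L1  ⟶  SS  (L1)  txn=BusRd+Flush  M[L1]=78
step 16: P1: load  L1  ⟶  SS  (L1)  txn=∅  M[L1]=78
step 17: P0: load  L0  ⟶  SS  (L0)  txn=∅  M[L0]=29
step 18: P1: load  L0  ⟶  SS  (L0)  txn=∅  M[L0]=29
step 19: P0: store L0 := 18  ⟶  MI  (L0)  txn=BusRdX  M[L0]=29
step 20: P0: store L1 := 67  ⟶  MI  (L1)  txn=BusRdX  M[L1]=78
step 21: P1: store L2 := 11  ⟶  IM  (L2)  txn=∅  M[L2]=80
step 22: P1: load  L2  ⟶  IM  (L2)  txn=∅  M[L2]=80
step 23: P0: load  L2  ⟶  SS  (L2)  txn=BusRd+Flush  M[L2]=11
step 24: P1: load  L0  ⟶  SS  (L0)  txn=BusRd+Flush  M[L0]=18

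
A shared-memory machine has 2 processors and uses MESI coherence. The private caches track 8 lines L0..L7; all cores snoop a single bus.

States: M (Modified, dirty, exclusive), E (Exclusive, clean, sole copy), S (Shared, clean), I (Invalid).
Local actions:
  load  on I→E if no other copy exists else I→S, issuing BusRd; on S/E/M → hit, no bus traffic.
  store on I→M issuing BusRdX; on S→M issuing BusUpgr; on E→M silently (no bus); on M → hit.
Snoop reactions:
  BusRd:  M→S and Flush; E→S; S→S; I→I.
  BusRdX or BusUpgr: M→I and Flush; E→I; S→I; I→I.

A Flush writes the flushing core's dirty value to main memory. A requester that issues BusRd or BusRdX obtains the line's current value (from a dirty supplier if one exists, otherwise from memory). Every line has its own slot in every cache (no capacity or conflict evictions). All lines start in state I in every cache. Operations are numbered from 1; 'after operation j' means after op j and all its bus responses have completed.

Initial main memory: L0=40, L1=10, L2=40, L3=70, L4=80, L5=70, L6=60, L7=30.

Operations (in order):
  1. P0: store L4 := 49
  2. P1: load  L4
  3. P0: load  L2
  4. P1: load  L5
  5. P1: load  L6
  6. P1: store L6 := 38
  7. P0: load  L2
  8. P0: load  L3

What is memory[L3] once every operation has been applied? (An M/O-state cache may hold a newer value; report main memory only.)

step 1: P0: store L4 := 49  ⟶  MI  (L4)  txn=BusRdX  M[L4]=80
step 2: P1: load  L4  ⟶  SS  (L4)  txn=BusRd+Flush  M[L4]=49
step 3: P0: load  L2  ⟶  EI  (L2)  txn=BusRd  M[L2]=40
step 4: P1: load  L5  ⟶  IE  (L5)  txn=BusRd  M[L5]=70
step 5: P1: load  L6  ⟶  IE  (L6)  txn=BusRd  M[L6]=60
step 6: P1: store L6 := 38  ⟶  IM  (L6)  txn=∅  M[L6]=60
step 7: P0: load  L2  ⟶  EI  (L2)  txn=∅  M[L2]=40
step 8: P0: load  L3  ⟶  EI  (L3)  txn=BusRd  M[L3]=70

memory[L3] = 70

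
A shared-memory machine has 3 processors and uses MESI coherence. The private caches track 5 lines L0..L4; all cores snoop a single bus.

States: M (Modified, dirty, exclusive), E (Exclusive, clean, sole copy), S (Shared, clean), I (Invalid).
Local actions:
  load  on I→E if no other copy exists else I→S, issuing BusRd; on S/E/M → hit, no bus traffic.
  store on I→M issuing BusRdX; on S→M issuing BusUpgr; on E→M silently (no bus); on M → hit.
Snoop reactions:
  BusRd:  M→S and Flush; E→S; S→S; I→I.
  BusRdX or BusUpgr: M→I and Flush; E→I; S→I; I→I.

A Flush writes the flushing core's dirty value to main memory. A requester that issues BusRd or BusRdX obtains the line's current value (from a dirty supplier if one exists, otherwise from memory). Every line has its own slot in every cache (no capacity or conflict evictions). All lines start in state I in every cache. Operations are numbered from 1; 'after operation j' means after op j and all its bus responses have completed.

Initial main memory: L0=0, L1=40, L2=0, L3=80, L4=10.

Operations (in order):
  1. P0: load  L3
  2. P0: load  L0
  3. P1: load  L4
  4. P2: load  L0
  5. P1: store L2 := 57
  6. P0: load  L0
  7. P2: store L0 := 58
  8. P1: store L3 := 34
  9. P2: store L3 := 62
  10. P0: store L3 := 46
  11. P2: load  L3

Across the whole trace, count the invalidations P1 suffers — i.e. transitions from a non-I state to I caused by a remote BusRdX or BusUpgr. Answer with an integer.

step 1: P0: load  L3  ⟶  EII  (L3)  txn=BusRd  M[L3]=80
step 2: P0: load  L0  ⟶  EII  (L0)  txn=BusRd  M[L0]=0
step 3: P1: load  L4  ⟶  IEI  (L4)  txn=BusRd  M[L4]=10
step 4: P2: load  L0  ⟶  SIS  (L0)  txn=BusRd  M[L0]=0
step 5: P1: store L2 := 57  ⟶  IMI  (L2)  txn=BusRdX  M[L2]=0
step 6: P0: load  L0  ⟶  SIS  (L0)  txn=∅  M[L0]=0
step 7: P2: store L0 := 58  ⟶  IIM  (L0)  txn=BusUpgr  M[L0]=0
step 8: P1: store L3 := 34  ⟶  IMI  (L3)  txn=BusRdX  M[L3]=80
step 9: P2: store L3 := 62  ⟶  IIM  (L3)  txn=BusRdX+Flush  M[L3]=34
step 10: P0: store L3 := 46  ⟶  MII  (L3)  txn=BusRdX+Flush  M[L3]=62
step 11: P2: load  L3  ⟶  SIS  (L3)  txn=BusRd+Flush  M[L3]=46

invalidations = 1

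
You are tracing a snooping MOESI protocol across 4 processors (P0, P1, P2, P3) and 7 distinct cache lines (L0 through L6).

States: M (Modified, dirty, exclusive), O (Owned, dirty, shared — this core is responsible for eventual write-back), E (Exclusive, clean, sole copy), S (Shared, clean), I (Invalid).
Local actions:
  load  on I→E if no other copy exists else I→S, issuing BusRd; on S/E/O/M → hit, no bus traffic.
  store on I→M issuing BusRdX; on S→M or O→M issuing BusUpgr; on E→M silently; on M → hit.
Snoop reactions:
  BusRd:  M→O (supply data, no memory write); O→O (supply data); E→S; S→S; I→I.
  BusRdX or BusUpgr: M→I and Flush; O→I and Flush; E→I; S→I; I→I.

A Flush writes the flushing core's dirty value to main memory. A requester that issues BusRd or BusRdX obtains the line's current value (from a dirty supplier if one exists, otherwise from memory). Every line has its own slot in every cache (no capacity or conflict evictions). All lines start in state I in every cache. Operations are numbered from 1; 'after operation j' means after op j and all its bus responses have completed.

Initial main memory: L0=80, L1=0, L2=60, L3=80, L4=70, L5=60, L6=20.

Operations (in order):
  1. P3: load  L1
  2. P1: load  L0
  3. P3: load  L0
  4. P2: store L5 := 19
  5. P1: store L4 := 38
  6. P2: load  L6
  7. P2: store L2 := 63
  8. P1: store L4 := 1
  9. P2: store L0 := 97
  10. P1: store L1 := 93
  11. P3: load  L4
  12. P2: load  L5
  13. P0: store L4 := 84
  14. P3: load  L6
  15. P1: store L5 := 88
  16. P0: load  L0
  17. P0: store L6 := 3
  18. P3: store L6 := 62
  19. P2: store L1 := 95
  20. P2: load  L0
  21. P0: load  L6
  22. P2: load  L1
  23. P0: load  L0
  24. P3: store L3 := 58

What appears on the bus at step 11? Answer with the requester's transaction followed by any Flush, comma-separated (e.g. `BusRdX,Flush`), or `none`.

  op1 P3: load  L1 → I/I/I/E on L1; bus BusRd; mem=0
  op2 P1: load  L0 → I/E/I/I on L0; bus BusRd; mem=80
  op3 P3: load  L0 → I/S/I/S on L0; bus BusRd; mem=80
  op4 P2: store L5 := 19 → I/I/M/I on L5; bus BusRdX; mem=60
  op5 P1: store L4 := 38 → I/M/I/I on L4; bus BusRdX; mem=70
  op6 P2: load  L6 → I/I/E/I on L6; bus BusRd; mem=20
  op7 P2: store L2 := 63 → I/I/M/I on L2; bus BusRdX; mem=60
  op8 P1: store L4 := 1 → I/M/I/I on L4; bus (none); mem=70
  op9 P2: store L0 := 97 → I/I/M/I on L0; bus BusRdX; mem=80
  op10 P1: store L1 := 93 → I/M/I/I on L1; bus BusRdX; mem=0
  op11 P3: load  L4 → I/O/I/S on L4; bus BusRd; mem=70
  op12 P2: load  L5 → I/I/M/I on L5; bus (none); mem=60
  op13 P0: store L4 := 84 → M/I/I/I on L4; bus BusRdX Flush; mem=1
  op14 P3: load  L6 → I/I/S/S on L6; bus BusRd; mem=20
  op15 P1: store L5 := 88 → I/M/I/I on L5; bus BusRdX Flush; mem=19
  op16 P0: load  L0 → S/I/O/I on L0; bus BusRd; mem=80
  op17 P0: store L6 := 3 → M/I/I/I on L6; bus BusRdX; mem=20
  op18 P3: store L6 := 62 → I/I/I/M on L6; bus BusRdX Flush; mem=3
  op19 P2: store L1 := 95 → I/I/M/I on L1; bus BusRdX Flush; mem=93
  op20 P2: load  L0 → S/I/O/I on L0; bus (none); mem=80
  op21 P0: load  L6 → S/I/I/O on L6; bus BusRd; mem=3
  op22 P2: load  L1 → I/I/M/I on L1; bus (none); mem=93
  op23 P0: load  L0 → S/I/O/I on L0; bus (none); mem=80
  op24 P3: store L3 := 58 → I/I/I/M on L3; bus BusRdX; mem=80

bus = BusRd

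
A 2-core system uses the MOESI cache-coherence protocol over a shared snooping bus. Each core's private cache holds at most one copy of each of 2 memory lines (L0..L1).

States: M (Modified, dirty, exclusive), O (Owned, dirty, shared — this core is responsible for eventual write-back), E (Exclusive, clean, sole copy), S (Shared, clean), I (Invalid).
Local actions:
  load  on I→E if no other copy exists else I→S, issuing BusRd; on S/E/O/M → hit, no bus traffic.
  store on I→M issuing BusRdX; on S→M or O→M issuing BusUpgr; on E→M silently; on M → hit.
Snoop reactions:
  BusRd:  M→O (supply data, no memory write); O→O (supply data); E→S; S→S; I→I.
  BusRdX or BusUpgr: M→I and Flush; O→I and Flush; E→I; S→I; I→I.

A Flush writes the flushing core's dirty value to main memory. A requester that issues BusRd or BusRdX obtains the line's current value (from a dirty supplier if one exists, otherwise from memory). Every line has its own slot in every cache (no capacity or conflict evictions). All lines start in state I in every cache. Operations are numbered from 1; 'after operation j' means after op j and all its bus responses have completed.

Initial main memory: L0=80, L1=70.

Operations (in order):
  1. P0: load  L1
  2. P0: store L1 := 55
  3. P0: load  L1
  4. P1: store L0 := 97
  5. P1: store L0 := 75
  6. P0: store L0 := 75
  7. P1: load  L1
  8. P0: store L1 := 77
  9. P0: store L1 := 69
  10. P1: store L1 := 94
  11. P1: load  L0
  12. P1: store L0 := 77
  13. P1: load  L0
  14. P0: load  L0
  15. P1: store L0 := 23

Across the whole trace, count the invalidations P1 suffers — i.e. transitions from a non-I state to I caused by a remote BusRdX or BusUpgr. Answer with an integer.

invalidations = 2

1. P0: load  L1  bus=[BusRd]  L1: P0=E P1=I  mem[L1]=70
2. P0: store L1 := 55  bus=[-]  L1: P0=M P1=I  mem[L1]=70
3. P0: load  L1  bus=[-]  L1: P0=M P1=I  mem[L1]=70
4. P1: store L0 := 97  bus=[BusRdX]  L0: P0=I P1=M  mem[L0]=80
5. P1: store L0 := 75  bus=[-]  L0: P0=I P1=M  mem[L0]=80
6. P0: store L0 := 75  bus=[BusRdX,Flush]  L0: P0=M P1=I  mem[L0]=75
7. P1: load  L1  bus=[BusRd]  L1: P0=O P1=S  mem[L1]=70
8. P0: store L1 := 77  bus=[BusUpgr]  L1: P0=M P1=I  mem[L1]=70
9. P0: store L1 := 69  bus=[-]  L1: P0=M P1=I  mem[L1]=70
10. P1: store L1 := 94  bus=[BusRdX,Flush]  L1: P0=I P1=M  mem[L1]=69
11. P1: load  L0  bus=[BusRd]  L0: P0=O P1=S  mem[L0]=75
12. P1: store L0 := 77  bus=[BusUpgr,Flush]  L0: P0=I P1=M  mem[L0]=75
13. P1: load  L0  bus=[-]  L0: P0=I P1=M  mem[L0]=75
14. P0: load  L0  bus=[BusRd]  L0: P0=S P1=O  mem[L0]=75
15. P1: store L0 := 23  bus=[BusUpgr]  L0: P0=I P1=M  mem[L0]=75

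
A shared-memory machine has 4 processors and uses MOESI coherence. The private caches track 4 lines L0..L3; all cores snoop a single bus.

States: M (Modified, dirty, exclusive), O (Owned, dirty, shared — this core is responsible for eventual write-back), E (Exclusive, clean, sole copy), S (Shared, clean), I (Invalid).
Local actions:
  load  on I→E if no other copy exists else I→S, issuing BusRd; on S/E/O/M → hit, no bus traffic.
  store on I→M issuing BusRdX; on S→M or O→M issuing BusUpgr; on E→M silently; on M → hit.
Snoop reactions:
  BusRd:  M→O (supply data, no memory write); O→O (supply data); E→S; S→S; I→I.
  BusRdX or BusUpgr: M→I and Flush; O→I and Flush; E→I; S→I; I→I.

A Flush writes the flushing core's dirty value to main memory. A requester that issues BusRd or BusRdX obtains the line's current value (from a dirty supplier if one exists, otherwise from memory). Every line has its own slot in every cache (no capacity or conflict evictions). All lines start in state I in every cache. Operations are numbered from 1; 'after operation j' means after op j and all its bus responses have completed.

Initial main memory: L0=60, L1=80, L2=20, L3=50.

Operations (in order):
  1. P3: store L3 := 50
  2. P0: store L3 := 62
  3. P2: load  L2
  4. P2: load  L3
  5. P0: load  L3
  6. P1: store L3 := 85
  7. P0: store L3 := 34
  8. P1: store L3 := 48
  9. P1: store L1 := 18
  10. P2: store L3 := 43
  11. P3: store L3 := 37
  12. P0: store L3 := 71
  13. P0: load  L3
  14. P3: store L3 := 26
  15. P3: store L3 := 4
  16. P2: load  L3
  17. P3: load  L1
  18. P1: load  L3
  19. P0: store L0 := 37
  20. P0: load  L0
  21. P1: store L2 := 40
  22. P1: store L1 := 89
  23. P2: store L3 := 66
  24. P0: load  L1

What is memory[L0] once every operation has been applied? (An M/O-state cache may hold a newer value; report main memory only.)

memory[L0] = 60

  op1 P3: store L3 := 50 → I/I/I/M on L3; bus BusRdX; mem=50
  op2 P0: store L3 := 62 → M/I/I/I on L3; bus BusRdX Flush; mem=50
  op3 P2: load  L2 → I/I/E/I on L2; bus BusRd; mem=20
  op4 P2: load  L3 → O/I/S/I on L3; bus BusRd; mem=50
  op5 P0: load  L3 → O/I/S/I on L3; bus (none); mem=50
  op6 P1: store L3 := 85 → I/M/I/I on L3; bus BusRdX Flush; mem=62
  op7 P0: store L3 := 34 → M/I/I/I on L3; bus BusRdX Flush; mem=85
  op8 P1: store L3 := 48 → I/M/I/I on L3; bus BusRdX Flush; mem=34
  op9 P1: store L1 := 18 → I/M/I/I on L1; bus BusRdX; mem=80
  op10 P2: store L3 := 43 → I/I/M/I on L3; bus BusRdX Flush; mem=48
  op11 P3: store L3 := 37 → I/I/I/M on L3; bus BusRdX Flush; mem=43
  op12 P0: store L3 := 71 → M/I/I/I on L3; bus BusRdX Flush; mem=37
  op13 P0: load  L3 → M/I/I/I on L3; bus (none); mem=37
  op14 P3: store L3 := 26 → I/I/I/M on L3; bus BusRdX Flush; mem=71
  op15 P3: store L3 := 4 → I/I/I/M on L3; bus (none); mem=71
  op16 P2: load  L3 → I/I/S/O on L3; bus BusRd; mem=71
  op17 P3: load  L1 → I/O/I/S on L1; bus BusRd; mem=80
  op18 P1: load  L3 → I/S/S/O on L3; bus BusRd; mem=71
  op19 P0: store L0 := 37 → M/I/I/I on L0; bus BusRdX; mem=60
  op20 P0: load  L0 → M/I/I/I on L0; bus (none); mem=60
  op21 P1: store L2 := 40 → I/M/I/I on L2; bus BusRdX; mem=20
  op22 P1: store L1 := 89 → I/M/I/I on L1; bus BusUpgr; mem=80
  op23 P2: store L3 := 66 → I/I/M/I on L3; bus BusUpgr Flush; mem=4
  op24 P0: load  L1 → S/O/I/I on L1; bus BusRd; mem=80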